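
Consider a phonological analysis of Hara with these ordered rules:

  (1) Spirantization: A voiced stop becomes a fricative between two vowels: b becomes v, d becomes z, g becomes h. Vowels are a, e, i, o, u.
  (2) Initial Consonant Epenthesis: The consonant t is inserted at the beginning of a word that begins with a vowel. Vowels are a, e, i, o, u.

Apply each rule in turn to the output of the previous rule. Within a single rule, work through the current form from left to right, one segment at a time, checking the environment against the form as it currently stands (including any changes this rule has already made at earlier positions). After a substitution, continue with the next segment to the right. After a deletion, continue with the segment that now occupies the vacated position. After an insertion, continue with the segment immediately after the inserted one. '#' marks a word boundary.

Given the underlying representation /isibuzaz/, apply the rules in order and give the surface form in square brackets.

(1) Spirantization: [isibuzaz] → [isivuzaz]
(2) Initial Consonant Epenthesis: [isivuzaz] → [tisivuzaz]

[tisivuzaz]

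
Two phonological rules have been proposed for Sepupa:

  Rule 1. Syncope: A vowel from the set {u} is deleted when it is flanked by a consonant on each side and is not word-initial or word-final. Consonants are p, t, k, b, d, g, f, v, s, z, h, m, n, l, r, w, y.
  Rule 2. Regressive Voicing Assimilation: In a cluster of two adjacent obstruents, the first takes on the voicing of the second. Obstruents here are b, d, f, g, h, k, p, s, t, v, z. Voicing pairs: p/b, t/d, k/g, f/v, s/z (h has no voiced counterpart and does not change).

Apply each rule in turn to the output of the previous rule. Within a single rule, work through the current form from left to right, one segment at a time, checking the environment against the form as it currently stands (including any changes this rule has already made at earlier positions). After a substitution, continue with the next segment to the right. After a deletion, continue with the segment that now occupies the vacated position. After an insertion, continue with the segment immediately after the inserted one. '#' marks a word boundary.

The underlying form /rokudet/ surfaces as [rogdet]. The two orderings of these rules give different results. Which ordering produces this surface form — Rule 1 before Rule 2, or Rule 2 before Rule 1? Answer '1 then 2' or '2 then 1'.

Order 1 then 2:
  1 Syncope: [rokudet] → [rokdet]
  2 Regressive Voicing Assimilation: [rokdet] → [rogdet]
  result: [rogdet]
Order 2 then 1:
  2 Regressive Voicing Assimilation: no change — [rokudet]
  1 Syncope: [rokudet] → [rokdet]
  result: [rokdet]

1 then 2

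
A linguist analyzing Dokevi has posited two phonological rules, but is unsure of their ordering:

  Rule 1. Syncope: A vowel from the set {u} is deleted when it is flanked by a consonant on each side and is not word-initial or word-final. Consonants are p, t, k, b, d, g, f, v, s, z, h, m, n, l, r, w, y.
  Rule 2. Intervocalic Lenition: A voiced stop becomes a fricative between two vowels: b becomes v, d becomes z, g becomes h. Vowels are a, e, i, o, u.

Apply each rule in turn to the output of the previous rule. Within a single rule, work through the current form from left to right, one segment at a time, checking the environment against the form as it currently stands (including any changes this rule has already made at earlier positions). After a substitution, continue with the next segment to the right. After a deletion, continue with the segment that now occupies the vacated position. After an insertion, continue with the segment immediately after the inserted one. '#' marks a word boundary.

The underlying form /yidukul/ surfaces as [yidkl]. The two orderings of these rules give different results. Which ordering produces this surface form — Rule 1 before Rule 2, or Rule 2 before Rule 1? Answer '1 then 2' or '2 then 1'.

1 then 2

Order 1 then 2:
  1 Syncope: [yidukul] → [yidkl]
  2 Intervocalic Lenition: no change — [yidkl]
  result: [yidkl]
Order 2 then 1:
  2 Intervocalic Lenition: [yidukul] → [yizukul]
  1 Syncope: [yizukul] → [yizkl]
  result: [yizkl]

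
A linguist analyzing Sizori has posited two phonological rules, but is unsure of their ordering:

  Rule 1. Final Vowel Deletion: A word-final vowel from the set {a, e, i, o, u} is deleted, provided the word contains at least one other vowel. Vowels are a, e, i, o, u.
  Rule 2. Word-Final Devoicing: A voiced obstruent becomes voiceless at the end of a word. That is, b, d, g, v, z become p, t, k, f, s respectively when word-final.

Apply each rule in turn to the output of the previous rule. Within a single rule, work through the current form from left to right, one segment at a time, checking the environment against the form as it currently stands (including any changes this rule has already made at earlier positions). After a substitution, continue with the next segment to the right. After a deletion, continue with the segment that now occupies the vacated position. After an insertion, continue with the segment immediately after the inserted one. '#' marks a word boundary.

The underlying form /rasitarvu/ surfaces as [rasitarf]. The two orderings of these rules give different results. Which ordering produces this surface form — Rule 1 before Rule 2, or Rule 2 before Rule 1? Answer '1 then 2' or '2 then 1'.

1 then 2

Order 1 then 2:
  1 Final Vowel Deletion: [rasitarvu] → [rasitarv]
  2 Word-Final Devoicing: [rasitarv] → [rasitarf]
  result: [rasitarf]
Order 2 then 1:
  2 Word-Final Devoicing: no change — [rasitarvu]
  1 Final Vowel Deletion: [rasitarvu] → [rasitarv]
  result: [rasitarv]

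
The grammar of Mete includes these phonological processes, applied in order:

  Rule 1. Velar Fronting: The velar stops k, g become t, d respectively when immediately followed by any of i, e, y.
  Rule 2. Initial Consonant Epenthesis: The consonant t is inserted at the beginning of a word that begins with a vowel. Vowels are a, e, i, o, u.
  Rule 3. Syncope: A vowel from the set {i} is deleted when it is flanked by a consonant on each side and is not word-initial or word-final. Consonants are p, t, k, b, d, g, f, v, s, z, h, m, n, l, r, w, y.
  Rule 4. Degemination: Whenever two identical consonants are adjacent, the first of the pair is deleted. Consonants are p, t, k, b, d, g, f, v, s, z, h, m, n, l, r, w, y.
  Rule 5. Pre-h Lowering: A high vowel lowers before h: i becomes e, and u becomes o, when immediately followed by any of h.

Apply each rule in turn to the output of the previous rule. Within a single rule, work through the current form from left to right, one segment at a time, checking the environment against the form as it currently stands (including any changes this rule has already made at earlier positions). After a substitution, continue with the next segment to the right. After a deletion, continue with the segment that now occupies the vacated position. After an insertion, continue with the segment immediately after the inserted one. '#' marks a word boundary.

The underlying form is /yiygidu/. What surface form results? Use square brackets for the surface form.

[ydu]

Rule 1 Velar Fronting: [yiygidu] → [yiydidu]
Rule 2 Initial Consonant Epenthesis: no change — [yiydidu]
Rule 3 Syncope: [yiydidu] → [yyddu]
Rule 4 Degemination: [yyddu] → [ydu]
Rule 5 Pre-h Lowering: no change — [ydu]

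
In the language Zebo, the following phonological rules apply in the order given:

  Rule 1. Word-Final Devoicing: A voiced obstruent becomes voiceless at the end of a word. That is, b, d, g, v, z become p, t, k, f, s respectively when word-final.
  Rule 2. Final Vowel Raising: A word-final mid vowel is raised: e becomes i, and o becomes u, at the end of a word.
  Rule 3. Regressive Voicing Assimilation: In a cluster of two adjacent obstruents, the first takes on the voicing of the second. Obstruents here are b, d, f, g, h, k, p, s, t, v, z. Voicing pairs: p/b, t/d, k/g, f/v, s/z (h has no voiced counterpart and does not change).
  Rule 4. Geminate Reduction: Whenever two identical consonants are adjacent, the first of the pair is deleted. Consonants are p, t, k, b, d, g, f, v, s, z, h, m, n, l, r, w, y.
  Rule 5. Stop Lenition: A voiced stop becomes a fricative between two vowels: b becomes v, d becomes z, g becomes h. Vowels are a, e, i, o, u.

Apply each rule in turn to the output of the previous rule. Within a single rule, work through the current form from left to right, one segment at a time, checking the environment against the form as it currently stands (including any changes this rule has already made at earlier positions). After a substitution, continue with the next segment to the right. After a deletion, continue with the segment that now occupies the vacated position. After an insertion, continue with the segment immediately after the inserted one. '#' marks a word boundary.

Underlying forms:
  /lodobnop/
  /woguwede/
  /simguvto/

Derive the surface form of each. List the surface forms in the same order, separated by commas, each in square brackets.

/lodobnop/:
  Rule 1 Word-Final Devoicing: no change — [lodobnop]
  Rule 2 Final Vowel Raising: no change — [lodobnop]
  Rule 3 Regressive Voicing Assimilation: no change — [lodobnop]
  Rule 4 Geminate Reduction: no change — [lodobnop]
  Rule 5 Stop Lenition: [lodobnop] → [lozobnop]
/woguwede/:
  Rule 1 Word-Final Devoicing: no change — [woguwede]
  Rule 2 Final Vowel Raising: [woguwede] → [woguwedi]
  Rule 3 Regressive Voicing Assimilation: no change — [woguwedi]
  Rule 4 Geminate Reduction: no change — [woguwedi]
  Rule 5 Stop Lenition: [woguwedi] → [wohuwezi]
/simguvto/:
  Rule 1 Word-Final Devoicing: no change — [simguvto]
  Rule 2 Final Vowel Raising: [simguvto] → [simguvtu]
  Rule 3 Regressive Voicing Assimilation: [simguvtu] → [simguftu]
  Rule 4 Geminate Reduction: no change — [simguftu]
  Rule 5 Stop Lenition: no change — [simguftu]

[lozobnop], [wohuwezi], [simguftu]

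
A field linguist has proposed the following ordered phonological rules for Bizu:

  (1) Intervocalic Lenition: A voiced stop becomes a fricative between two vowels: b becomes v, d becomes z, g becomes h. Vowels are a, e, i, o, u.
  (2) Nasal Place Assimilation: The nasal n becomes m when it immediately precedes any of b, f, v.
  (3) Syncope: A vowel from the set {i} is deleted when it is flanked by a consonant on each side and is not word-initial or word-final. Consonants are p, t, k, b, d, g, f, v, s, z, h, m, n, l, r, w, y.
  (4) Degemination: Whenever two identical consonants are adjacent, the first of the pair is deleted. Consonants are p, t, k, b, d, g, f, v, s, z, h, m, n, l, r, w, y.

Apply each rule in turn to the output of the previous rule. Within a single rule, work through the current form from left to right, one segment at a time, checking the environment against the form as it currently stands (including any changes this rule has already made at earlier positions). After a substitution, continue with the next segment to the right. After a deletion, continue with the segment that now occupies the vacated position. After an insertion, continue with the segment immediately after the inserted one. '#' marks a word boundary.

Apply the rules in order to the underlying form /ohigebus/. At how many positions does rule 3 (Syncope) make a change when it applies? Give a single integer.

1

(1) Intervocalic Lenition: [ohigebus] → [ohihevus]
(2) Nasal Place Assimilation: no change — [ohihevus]
(3) Syncope: [ohihevus] → [ohhevus]
(4) Degemination: [ohhevus] → [ohevus]
Rule 3 changed 1 position(s).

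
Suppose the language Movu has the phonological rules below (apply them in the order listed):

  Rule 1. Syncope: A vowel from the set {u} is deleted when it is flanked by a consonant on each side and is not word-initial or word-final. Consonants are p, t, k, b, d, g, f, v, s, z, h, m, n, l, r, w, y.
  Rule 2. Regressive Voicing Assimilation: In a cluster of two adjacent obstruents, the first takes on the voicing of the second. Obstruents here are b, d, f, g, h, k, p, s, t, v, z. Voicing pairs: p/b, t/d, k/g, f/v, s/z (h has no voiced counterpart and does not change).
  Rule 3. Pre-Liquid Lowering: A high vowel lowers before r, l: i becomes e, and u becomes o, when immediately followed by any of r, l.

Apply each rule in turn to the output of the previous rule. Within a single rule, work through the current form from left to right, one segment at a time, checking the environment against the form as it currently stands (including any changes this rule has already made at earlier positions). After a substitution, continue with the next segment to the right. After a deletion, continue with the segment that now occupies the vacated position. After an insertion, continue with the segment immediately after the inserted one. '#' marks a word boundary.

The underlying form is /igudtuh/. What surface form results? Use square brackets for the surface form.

Rule 1 Syncope: [igudtuh] → [igdth]
Rule 2 Regressive Voicing Assimilation: [igdth] → [igtth]
Rule 3 Pre-Liquid Lowering: no change — [igtth]

[igtth]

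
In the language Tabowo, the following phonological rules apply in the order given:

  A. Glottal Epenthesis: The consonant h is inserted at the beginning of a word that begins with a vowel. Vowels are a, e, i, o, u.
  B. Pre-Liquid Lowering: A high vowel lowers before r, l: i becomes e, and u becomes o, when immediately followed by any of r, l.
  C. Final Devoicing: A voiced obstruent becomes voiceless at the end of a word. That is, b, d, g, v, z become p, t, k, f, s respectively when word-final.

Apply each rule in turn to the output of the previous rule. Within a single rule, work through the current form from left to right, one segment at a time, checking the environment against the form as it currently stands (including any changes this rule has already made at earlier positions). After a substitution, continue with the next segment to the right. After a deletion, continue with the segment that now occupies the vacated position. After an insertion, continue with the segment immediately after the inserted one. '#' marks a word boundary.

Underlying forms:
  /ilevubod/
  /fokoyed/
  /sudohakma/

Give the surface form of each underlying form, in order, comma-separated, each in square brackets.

[helevubot], [fokoyet], [sudohakma]

/ilevubod/:
  A Glottal Epenthesis: [ilevubod] → [hilevubod]
  B Pre-Liquid Lowering: [hilevubod] → [helevubod]
  C Final Devoicing: [helevubod] → [helevubot]
/fokoyed/:
  A Glottal Epenthesis: no change — [fokoyed]
  B Pre-Liquid Lowering: no change — [fokoyed]
  C Final Devoicing: [fokoyed] → [fokoyet]
/sudohakma/:
  A Glottal Epenthesis: no change — [sudohakma]
  B Pre-Liquid Lowering: no change — [sudohakma]
  C Final Devoicing: no change — [sudohakma]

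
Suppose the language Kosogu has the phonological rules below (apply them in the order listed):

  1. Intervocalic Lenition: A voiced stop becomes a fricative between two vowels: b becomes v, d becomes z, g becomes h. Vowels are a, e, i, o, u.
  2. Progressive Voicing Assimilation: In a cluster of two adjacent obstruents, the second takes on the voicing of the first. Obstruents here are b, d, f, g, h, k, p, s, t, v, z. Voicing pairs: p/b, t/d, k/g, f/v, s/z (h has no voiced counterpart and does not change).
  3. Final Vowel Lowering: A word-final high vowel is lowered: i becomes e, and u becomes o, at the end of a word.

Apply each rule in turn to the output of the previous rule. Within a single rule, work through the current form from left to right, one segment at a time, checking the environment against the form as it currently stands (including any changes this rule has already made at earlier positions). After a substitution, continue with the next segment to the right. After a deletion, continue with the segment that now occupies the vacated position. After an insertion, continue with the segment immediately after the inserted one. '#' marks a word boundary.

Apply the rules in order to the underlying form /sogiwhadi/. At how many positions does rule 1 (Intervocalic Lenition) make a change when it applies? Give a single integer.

2

1 Intervocalic Lenition: [sogiwhadi] → [sohiwhazi]
2 Progressive Voicing Assimilation: no change — [sohiwhazi]
3 Final Vowel Lowering: [sohiwhazi] → [sohiwhaze]
Rule 1 changed 2 position(s).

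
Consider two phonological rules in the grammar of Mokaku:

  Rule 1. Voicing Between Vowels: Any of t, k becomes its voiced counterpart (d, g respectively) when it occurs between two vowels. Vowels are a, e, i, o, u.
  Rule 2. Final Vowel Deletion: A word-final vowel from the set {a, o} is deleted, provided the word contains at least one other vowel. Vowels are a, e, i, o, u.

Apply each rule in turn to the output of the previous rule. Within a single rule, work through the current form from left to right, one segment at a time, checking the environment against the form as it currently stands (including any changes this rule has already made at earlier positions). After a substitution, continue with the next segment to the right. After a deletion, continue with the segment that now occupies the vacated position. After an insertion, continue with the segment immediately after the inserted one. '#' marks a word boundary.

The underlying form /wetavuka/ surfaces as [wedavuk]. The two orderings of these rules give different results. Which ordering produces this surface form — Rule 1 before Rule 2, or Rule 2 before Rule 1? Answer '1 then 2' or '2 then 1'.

Order 1 then 2:
  1 Voicing Between Vowels: [wetavuka] → [wedavuga]
  2 Final Vowel Deletion: [wedavuga] → [wedavug]
  result: [wedavug]
Order 2 then 1:
  2 Final Vowel Deletion: [wetavuka] → [wetavuk]
  1 Voicing Between Vowels: [wetavuk] → [wedavuk]
  result: [wedavuk]

2 then 1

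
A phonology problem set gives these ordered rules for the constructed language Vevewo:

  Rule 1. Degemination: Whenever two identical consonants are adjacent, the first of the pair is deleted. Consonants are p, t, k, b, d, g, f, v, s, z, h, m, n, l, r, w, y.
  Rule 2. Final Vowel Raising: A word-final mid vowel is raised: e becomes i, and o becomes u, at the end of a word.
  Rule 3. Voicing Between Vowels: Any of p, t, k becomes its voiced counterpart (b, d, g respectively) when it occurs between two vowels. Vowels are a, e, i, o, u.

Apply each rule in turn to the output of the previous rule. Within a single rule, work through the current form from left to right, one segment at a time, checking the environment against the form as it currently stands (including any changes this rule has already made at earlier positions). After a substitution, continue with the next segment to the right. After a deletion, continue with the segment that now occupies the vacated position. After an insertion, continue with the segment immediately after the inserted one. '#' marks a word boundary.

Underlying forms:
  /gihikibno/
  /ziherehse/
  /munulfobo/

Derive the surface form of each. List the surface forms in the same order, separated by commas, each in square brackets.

/gihikibno/:
  Rule 1 Degemination: no change — [gihikibno]
  Rule 2 Final Vowel Raising: [gihikibno] → [gihikibnu]
  Rule 3 Voicing Between Vowels: [gihikibnu] → [gihigibnu]
/ziherehse/:
  Rule 1 Degemination: no change — [ziherehse]
  Rule 2 Final Vowel Raising: [ziherehse] → [ziherehsi]
  Rule 3 Voicing Between Vowels: no change — [ziherehsi]
/munulfobo/:
  Rule 1 Degemination: no change — [munulfobo]
  Rule 2 Final Vowel Raising: [munulfobo] → [munulfobu]
  Rule 3 Voicing Between Vowels: no change — [munulfobu]

[gihigibnu], [ziherehsi], [munulfobu]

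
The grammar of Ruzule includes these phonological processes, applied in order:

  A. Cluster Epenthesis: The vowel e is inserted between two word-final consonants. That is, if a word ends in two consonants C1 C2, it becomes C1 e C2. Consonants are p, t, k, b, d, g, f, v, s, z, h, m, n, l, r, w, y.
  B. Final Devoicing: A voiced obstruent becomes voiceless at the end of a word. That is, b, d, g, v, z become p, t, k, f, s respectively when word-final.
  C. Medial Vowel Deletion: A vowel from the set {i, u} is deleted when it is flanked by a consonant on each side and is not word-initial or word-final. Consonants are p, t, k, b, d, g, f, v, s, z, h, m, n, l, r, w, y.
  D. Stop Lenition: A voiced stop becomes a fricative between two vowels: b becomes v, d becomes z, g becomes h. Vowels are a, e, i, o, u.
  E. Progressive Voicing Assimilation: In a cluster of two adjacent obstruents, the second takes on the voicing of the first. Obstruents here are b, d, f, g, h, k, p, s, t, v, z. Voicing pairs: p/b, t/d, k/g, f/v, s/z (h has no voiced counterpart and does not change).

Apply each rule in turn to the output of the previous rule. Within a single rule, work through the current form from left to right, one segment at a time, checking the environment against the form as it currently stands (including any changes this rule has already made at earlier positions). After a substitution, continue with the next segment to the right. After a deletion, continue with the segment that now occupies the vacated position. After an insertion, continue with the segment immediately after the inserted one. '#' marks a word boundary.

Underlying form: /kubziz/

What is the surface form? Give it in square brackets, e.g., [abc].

A Cluster Epenthesis: no change — [kubziz]
B Final Devoicing: [kubziz] → [kubzis]
C Medial Vowel Deletion: [kubzis] → [kbzs]
D Stop Lenition: no change — [kbzs]
E Progressive Voicing Assimilation: [kbzs] → [kpss]

[kpss]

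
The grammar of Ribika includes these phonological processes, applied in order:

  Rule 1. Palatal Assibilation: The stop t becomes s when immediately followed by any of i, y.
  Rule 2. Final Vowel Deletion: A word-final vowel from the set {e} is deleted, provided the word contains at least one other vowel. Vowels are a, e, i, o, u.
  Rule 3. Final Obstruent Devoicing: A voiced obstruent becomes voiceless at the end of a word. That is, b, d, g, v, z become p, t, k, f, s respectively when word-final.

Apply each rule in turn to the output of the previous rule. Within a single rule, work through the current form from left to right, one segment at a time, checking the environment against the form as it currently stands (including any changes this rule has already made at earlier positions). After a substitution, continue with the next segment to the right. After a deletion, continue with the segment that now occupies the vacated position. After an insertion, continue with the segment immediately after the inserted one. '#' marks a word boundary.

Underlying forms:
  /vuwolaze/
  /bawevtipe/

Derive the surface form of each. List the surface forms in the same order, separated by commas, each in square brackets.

[vuwolas], [bawevsip]

/vuwolaze/:
  Rule 1 Palatal Assibilation: no change — [vuwolaze]
  Rule 2 Final Vowel Deletion: [vuwolaze] → [vuwolaz]
  Rule 3 Final Obstruent Devoicing: [vuwolaz] → [vuwolas]
/bawevtipe/:
  Rule 1 Palatal Assibilation: [bawevtipe] → [bawevsipe]
  Rule 2 Final Vowel Deletion: [bawevsipe] → [bawevsip]
  Rule 3 Final Obstruent Devoicing: no change — [bawevsip]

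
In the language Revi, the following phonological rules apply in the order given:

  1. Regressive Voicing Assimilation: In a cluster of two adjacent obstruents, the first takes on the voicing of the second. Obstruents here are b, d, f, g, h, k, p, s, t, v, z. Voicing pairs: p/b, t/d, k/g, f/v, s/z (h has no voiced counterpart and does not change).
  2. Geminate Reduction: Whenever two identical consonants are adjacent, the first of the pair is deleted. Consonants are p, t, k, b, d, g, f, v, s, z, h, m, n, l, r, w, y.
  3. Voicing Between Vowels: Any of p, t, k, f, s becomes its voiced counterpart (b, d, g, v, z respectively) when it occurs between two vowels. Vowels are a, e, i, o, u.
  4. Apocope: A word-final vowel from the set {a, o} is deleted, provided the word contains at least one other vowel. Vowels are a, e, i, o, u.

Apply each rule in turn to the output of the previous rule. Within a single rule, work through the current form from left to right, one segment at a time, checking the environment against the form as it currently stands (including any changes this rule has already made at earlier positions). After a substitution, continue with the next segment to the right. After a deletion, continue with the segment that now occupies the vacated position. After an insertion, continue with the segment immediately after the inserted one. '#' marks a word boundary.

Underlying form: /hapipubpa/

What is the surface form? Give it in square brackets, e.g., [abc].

1 Regressive Voicing Assimilation: [hapipubpa] → [hapipuppa]
2 Geminate Reduction: [hapipuppa] → [hapipupa]
3 Voicing Between Vowels: [hapipupa] → [habibuba]
4 Apocope: [habibuba] → [habibub]

[habibub]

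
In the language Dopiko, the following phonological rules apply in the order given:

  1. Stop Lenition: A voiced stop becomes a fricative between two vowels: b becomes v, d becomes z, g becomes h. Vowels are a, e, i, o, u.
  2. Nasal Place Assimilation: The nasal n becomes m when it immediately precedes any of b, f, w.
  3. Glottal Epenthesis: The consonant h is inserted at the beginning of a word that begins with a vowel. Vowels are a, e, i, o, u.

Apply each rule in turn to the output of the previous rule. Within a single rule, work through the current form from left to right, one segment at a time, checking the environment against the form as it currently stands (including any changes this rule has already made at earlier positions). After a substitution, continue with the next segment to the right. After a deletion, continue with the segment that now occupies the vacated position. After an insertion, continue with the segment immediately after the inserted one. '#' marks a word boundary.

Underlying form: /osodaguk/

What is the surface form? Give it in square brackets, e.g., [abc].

1 Stop Lenition: [osodaguk] → [osozahuk]
2 Nasal Place Assimilation: no change — [osozahuk]
3 Glottal Epenthesis: [osozahuk] → [hosozahuk]

[hosozahuk]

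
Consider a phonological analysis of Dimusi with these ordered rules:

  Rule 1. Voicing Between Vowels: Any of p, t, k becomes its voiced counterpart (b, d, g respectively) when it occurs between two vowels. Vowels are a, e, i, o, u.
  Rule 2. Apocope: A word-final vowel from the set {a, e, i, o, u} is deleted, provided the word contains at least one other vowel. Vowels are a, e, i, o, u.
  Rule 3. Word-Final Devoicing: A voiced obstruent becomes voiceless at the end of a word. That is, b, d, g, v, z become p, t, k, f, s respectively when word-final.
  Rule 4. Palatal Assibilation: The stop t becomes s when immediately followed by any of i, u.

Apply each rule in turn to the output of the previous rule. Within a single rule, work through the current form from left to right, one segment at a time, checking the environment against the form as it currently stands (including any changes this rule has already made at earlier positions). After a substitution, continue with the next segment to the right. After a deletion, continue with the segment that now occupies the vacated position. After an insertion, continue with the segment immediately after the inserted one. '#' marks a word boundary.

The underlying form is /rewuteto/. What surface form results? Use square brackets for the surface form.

Rule 1 Voicing Between Vowels: [rewuteto] → [rewudedo]
Rule 2 Apocope: [rewudedo] → [rewuded]
Rule 3 Word-Final Devoicing: [rewuded] → [rewudet]
Rule 4 Palatal Assibilation: no change — [rewudet]

[rewudet]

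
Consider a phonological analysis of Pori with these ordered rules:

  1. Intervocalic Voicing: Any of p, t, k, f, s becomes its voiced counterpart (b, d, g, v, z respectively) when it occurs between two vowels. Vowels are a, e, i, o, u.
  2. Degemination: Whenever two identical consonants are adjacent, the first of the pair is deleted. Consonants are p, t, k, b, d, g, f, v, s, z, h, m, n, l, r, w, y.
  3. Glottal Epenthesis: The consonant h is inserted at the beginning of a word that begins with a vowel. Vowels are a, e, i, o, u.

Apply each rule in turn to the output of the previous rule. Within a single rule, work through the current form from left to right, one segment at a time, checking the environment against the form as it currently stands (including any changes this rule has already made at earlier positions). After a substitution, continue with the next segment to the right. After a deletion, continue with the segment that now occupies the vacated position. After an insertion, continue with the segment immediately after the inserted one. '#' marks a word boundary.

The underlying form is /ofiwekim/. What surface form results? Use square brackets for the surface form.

[hoviwegim]

1 Intervocalic Voicing: [ofiwekim] → [oviwegim]
2 Degemination: no change — [oviwegim]
3 Glottal Epenthesis: [oviwegim] → [hoviwegim]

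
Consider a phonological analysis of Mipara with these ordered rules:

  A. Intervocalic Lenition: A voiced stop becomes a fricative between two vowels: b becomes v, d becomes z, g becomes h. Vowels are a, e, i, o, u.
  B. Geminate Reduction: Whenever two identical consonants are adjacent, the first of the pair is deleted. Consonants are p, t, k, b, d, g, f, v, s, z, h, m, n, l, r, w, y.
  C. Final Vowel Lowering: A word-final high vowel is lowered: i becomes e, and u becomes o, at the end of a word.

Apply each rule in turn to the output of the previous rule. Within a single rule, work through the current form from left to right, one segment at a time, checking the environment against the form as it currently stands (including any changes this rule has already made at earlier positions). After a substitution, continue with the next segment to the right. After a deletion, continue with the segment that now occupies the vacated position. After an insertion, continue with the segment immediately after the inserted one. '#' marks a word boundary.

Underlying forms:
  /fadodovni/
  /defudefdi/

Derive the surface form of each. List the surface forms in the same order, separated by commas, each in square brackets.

[fazozovne], [defuzefde]

/fadodovni/:
  A Intervocalic Lenition: [fadodovni] → [fazozovni]
  B Geminate Reduction: no change — [fazozovni]
  C Final Vowel Lowering: [fazozovni] → [fazozovne]
/defudefdi/:
  A Intervocalic Lenition: [defudefdi] → [defuzefdi]
  B Geminate Reduction: no change — [defuzefdi]
  C Final Vowel Lowering: [defuzefdi] → [defuzefde]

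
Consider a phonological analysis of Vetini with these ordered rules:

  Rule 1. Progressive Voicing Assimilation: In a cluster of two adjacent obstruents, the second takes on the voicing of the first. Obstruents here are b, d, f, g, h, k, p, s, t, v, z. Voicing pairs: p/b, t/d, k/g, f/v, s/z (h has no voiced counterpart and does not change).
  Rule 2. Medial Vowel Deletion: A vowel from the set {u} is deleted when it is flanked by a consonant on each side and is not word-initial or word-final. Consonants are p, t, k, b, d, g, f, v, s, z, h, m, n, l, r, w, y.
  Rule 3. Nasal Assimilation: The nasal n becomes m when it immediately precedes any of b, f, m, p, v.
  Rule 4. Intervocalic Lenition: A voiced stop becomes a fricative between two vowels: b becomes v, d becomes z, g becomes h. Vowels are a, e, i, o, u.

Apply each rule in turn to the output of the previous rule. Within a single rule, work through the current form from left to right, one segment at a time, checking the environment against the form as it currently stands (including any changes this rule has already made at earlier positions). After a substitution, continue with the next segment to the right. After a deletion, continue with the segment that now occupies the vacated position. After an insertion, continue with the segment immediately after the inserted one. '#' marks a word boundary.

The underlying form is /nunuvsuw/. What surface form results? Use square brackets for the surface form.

Rule 1 Progressive Voicing Assimilation: [nunuvsuw] → [nunuvzuw]
Rule 2 Medial Vowel Deletion: [nunuvzuw] → [nnvzw]
Rule 3 Nasal Assimilation: [nnvzw] → [nmvzw]
Rule 4 Intervocalic Lenition: no change — [nmvzw]

[nmvzw]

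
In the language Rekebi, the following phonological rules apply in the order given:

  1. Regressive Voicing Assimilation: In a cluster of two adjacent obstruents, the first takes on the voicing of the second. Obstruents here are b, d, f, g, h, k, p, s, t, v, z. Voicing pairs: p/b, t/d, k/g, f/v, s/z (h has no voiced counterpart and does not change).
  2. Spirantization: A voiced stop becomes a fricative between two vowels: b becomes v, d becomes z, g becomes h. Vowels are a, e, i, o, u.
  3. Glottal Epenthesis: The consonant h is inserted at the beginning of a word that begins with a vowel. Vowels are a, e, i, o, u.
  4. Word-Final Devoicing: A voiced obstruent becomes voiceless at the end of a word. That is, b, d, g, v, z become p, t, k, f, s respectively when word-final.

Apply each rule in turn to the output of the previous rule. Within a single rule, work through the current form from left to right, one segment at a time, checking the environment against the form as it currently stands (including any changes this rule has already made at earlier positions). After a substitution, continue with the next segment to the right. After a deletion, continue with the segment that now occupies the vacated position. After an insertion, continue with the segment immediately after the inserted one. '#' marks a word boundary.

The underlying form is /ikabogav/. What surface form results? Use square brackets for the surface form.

1 Regressive Voicing Assimilation: no change — [ikabogav]
2 Spirantization: [ikabogav] → [ikavohav]
3 Glottal Epenthesis: [ikavohav] → [hikavohav]
4 Word-Final Devoicing: [hikavohav] → [hikavohaf]

[hikavohaf]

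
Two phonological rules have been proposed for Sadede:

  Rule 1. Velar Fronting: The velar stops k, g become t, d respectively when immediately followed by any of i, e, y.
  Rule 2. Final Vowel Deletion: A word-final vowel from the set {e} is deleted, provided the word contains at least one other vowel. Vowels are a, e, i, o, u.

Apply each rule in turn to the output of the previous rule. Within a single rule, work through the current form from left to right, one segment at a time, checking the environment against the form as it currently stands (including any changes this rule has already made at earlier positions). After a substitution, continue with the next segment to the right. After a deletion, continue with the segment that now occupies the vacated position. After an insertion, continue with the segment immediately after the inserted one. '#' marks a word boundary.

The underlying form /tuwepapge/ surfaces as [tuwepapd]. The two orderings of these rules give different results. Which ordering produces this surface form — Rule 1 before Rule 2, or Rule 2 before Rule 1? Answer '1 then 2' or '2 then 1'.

Order 1 then 2:
  1 Velar Fronting: [tuwepapge] → [tuwepapde]
  2 Final Vowel Deletion: [tuwepapde] → [tuwepapd]
  result: [tuwepapd]
Order 2 then 1:
  2 Final Vowel Deletion: [tuwepapge] → [tuwepapg]
  1 Velar Fronting: no change — [tuwepapg]
  result: [tuwepapg]

1 then 2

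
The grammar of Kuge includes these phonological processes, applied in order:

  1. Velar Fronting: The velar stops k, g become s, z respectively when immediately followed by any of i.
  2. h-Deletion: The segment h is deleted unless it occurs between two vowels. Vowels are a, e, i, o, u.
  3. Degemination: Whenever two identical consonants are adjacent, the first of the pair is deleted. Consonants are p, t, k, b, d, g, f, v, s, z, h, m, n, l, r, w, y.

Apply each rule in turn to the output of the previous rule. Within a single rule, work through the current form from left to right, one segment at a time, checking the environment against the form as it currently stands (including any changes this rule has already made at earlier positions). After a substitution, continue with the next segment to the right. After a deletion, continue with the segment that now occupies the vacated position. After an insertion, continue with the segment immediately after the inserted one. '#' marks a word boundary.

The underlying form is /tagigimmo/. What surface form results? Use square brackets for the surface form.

1 Velar Fronting: [tagigimmo] → [tazizimmo]
2 h-Deletion: no change — [tazizimmo]
3 Degemination: [tazizimmo] → [tazizimo]

[tazizimo]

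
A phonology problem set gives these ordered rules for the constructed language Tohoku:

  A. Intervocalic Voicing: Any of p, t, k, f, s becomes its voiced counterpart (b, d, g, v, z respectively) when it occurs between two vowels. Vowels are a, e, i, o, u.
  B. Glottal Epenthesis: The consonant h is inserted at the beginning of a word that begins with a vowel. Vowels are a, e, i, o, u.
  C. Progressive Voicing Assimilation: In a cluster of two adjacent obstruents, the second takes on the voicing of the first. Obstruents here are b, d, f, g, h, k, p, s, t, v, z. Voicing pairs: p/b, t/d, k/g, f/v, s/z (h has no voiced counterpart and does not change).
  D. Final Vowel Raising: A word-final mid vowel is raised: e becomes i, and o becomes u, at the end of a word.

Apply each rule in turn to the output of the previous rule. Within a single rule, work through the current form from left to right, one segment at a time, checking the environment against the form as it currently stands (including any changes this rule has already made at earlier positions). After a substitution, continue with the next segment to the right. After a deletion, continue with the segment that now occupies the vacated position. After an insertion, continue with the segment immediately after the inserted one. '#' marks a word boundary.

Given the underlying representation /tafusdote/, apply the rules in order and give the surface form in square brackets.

A Intervocalic Voicing: [tafusdote] → [tavusdode]
B Glottal Epenthesis: no change — [tavusdode]
C Progressive Voicing Assimilation: [tavusdode] → [tavustode]
D Final Vowel Raising: [tavustode] → [tavustodi]

[tavustodi]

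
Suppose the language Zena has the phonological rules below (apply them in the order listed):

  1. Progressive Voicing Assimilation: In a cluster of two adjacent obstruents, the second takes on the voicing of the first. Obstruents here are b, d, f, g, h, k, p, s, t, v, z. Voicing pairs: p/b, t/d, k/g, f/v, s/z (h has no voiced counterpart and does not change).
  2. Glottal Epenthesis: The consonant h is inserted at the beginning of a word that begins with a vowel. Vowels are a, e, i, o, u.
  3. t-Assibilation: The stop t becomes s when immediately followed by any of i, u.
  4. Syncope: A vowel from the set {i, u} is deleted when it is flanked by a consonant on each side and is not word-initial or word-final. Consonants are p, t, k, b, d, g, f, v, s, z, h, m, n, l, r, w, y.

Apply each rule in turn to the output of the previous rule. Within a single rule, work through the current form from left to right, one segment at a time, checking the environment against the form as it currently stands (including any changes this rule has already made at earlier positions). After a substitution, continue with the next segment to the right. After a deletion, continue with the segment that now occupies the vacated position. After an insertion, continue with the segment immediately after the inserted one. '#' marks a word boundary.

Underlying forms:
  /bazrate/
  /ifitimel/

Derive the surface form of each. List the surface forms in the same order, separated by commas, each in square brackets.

/bazrate/:
  1 Progressive Voicing Assimilation: no change — [bazrate]
  2 Glottal Epenthesis: no change — [bazrate]
  3 t-Assibilation: no change — [bazrate]
  4 Syncope: no change — [bazrate]
/ifitimel/:
  1 Progressive Voicing Assimilation: no change — [ifitimel]
  2 Glottal Epenthesis: [ifitimel] → [hifitimel]
  3 t-Assibilation: [hifitimel] → [hifisimel]
  4 Syncope: [hifisimel] → [hfsmel]

[bazrate], [hfsmel]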